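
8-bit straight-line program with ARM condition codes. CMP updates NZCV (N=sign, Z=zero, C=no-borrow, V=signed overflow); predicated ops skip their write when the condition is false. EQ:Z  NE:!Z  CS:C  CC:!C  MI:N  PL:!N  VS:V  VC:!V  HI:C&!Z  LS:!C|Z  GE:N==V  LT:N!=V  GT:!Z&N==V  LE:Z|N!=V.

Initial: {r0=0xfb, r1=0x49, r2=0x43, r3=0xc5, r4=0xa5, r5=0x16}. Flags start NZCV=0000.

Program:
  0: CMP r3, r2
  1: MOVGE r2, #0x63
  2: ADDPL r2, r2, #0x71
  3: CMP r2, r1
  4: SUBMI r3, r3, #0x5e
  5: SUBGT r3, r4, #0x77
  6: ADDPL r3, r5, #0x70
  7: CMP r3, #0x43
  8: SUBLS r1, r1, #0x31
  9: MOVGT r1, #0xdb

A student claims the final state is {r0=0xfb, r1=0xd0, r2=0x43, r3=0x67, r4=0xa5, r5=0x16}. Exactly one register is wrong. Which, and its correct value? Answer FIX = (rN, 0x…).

FIX = (r1, 0xdb)

0: ✓ CMP  NZCV=1010
1: · MOVGE
2: · ADDPL
3: ✓ CMP  NZCV=1000
4: ✓ SUBMI  r3←0x67
5: · SUBGT
6: · ADDPL
7: ✓ CMP  NZCV=0010
8: · SUBLS
9: ✓ MOVGT  r1←0xdb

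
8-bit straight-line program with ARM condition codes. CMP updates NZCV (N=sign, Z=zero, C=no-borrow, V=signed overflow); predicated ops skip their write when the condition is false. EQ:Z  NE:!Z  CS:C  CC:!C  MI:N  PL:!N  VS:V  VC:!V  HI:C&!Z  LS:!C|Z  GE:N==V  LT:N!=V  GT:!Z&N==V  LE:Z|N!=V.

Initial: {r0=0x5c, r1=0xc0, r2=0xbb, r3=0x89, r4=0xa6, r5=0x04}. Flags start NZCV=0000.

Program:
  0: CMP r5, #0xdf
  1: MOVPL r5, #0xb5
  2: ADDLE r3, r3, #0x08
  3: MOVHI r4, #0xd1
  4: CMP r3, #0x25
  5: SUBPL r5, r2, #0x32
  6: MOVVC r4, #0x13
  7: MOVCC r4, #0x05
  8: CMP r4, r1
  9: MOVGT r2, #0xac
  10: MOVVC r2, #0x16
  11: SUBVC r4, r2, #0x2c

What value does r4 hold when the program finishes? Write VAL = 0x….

VAL = 0xea

0: ✓ CMP  NZCV=0000
1: ✓ MOVPL  r5←0xb5
2: · ADDLE
3: · MOVHI
4: ✓ CMP  NZCV=0011
5: ✓ SUBPL  r5←0x89
6: · MOVVC
7: · MOVCC
8: ✓ CMP  NZCV=1000
9: · MOVGT
10: ✓ MOVVC  r2←0x16
11: ✓ SUBVC  r4←0xea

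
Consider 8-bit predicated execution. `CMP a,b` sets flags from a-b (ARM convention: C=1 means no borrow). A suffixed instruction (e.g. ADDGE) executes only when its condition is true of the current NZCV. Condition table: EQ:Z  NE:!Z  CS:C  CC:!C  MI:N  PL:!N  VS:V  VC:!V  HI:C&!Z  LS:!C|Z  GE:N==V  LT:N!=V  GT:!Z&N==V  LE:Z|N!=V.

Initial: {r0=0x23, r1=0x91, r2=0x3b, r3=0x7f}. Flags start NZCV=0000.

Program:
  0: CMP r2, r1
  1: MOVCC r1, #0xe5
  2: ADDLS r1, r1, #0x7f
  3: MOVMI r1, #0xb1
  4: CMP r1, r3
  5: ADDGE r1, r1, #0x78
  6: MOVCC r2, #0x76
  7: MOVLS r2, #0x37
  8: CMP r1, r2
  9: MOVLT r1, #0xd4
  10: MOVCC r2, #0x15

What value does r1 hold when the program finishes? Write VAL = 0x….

VAL = 0xd4

[0] flags=1001 → (cmp)
[1] flags=1001 CC?T → r1=0xe5
[2] flags=1001 LS?T → r1=0x64
[3] flags=1001 MI?T → r1=0xb1
[4] flags=0011 → (cmp)
[5] flags=0011 GE?F → skip
[6] flags=0011 CC?F → skip
[7] flags=0011 LS?F → skip
[8] flags=0011 → (cmp)
[9] flags=0011 LT?T → r1=0xd4
[10] flags=0011 CC?F → skip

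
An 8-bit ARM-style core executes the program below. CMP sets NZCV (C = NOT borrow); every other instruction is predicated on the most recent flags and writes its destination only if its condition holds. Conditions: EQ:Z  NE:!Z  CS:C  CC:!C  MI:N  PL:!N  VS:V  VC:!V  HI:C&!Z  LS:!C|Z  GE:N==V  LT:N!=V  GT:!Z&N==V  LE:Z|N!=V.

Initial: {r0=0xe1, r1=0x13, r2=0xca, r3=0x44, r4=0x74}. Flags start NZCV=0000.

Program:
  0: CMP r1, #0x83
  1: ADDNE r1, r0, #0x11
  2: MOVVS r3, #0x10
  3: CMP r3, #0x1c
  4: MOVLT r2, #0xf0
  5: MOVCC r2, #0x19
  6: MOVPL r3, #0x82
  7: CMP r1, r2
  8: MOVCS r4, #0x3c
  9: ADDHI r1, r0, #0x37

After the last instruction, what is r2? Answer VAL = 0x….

0: ✓ CMP  NZCV=1001
1: ✓ ADDNE  r1←0xf2
2: ✓ MOVVS  r3←0x10
3: ✓ CMP  NZCV=1000
4: ✓ MOVLT  r2←0xf0
5: ✓ MOVCC  r2←0x19
6: · MOVPL
7: ✓ CMP  NZCV=1010
8: ✓ MOVCS  r4←0x3c
9: ✓ ADDHI  r1←0x18

VAL = 0x19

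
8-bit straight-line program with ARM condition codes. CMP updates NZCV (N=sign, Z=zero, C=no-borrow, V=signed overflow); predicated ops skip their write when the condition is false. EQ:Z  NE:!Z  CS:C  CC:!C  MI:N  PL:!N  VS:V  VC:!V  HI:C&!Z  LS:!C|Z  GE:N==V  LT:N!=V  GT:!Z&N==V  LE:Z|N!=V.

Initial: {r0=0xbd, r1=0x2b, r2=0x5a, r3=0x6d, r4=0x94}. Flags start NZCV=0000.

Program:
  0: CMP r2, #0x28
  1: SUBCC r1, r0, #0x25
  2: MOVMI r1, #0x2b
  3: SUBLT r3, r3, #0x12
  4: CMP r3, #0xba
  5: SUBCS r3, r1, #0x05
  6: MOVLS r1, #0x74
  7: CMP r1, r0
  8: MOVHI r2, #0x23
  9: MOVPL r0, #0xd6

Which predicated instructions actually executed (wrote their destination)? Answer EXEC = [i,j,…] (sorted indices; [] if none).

0: ✓ CMP  NZCV=0010
1: · SUBCC
2: · MOVMI
3: · SUBLT
4: ✓ CMP  NZCV=1001
5: · SUBCS
6: ✓ MOVLS  r1←0x74
7: ✓ CMP  NZCV=1001
8: · MOVHI
9: · MOVPL

EXEC = [6]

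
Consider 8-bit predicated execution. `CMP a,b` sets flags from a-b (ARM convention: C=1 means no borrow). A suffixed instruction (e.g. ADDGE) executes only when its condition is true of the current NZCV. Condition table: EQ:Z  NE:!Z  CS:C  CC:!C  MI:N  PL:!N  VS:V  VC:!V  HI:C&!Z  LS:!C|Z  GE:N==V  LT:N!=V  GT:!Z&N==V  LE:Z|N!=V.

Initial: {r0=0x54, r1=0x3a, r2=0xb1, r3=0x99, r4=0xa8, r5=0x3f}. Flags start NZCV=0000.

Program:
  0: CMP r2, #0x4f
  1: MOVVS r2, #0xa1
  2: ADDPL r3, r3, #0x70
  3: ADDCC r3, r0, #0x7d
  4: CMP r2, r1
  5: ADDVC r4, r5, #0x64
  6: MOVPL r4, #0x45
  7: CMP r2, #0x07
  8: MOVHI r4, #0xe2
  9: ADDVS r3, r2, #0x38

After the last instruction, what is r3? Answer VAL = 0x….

0: ✓ CMP  NZCV=0011
1: ✓ MOVVS  r2←0xa1
2: ✓ ADDPL  r3←0x09
3: · ADDCC
4: ✓ CMP  NZCV=0011
5: · ADDVC
6: ✓ MOVPL  r4←0x45
7: ✓ CMP  NZCV=1010
8: ✓ MOVHI  r4←0xe2
9: · ADDVS

VAL = 0x09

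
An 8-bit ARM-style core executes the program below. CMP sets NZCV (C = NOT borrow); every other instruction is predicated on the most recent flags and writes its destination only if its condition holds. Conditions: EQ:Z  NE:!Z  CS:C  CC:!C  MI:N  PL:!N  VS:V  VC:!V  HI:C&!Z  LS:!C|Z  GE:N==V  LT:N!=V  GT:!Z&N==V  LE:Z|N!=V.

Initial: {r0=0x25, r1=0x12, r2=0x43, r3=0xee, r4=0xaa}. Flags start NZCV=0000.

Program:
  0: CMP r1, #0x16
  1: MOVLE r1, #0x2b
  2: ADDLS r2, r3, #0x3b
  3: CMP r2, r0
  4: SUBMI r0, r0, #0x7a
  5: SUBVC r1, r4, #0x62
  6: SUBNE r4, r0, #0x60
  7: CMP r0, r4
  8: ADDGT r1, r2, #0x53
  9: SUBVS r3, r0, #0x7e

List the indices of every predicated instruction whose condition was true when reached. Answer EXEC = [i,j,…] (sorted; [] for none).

[0] flags=1000 → (cmp)
[1] flags=1000 LE?T → r1=0x2b
[2] flags=1000 LS?T → r2=0x29
[3] flags=0010 → (cmp)
[4] flags=0010 MI?F → skip
[5] flags=0010 VC?T → r1=0x48
[6] flags=0010 NE?T → r4=0xc5
[7] flags=0000 → (cmp)
[8] flags=0000 GT?T → r1=0x7c
[9] flags=0000 VS?F → skip

EXEC = [1,2,5,6,8]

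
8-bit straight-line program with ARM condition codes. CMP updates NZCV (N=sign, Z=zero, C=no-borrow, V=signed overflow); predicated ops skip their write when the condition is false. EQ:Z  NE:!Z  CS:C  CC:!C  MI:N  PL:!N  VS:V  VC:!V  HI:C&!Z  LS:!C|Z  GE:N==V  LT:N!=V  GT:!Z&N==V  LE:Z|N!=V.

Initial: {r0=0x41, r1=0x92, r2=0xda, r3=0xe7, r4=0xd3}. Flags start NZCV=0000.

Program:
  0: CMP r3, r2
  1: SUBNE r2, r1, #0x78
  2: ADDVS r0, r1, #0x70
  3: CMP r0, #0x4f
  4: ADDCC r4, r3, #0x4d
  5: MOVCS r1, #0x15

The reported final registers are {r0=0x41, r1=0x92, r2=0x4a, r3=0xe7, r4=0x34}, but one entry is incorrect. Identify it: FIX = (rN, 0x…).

[0] flags=0010 → (cmp)
[1] flags=0010 NE?T → r2=0x1a
[2] flags=0010 VS?F → skip
[3] flags=1000 → (cmp)
[4] flags=1000 CC?T → r4=0x34
[5] flags=1000 CS?F → skip

FIX = (r2, 0x1a)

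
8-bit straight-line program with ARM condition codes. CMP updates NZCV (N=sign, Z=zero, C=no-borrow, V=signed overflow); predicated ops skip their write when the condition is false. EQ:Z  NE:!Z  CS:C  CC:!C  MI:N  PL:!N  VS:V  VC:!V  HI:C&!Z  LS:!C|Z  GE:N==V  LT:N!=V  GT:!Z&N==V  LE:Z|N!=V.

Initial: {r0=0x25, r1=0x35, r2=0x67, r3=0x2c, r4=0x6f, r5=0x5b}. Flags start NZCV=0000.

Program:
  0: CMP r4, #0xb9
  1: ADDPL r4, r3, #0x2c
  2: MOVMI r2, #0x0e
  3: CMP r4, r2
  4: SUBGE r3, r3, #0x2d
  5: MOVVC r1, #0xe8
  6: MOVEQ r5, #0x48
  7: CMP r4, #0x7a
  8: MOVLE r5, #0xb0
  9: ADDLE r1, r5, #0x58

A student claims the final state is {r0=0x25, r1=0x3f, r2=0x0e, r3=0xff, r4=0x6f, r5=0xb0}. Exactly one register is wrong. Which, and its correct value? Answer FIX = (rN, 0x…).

[0] flags=1001 → (cmp)
[1] flags=1001 PL?F → skip
[2] flags=1001 MI?T → r2=0x0e
[3] flags=0010 → (cmp)
[4] flags=0010 GE?T → r3=0xff
[5] flags=0010 VC?T → r1=0xe8
[6] flags=0010 EQ?F → skip
[7] flags=1000 → (cmp)
[8] flags=1000 LE?T → r5=0xb0
[9] flags=1000 LE?T → r1=0x08

FIX = (r1, 0x08)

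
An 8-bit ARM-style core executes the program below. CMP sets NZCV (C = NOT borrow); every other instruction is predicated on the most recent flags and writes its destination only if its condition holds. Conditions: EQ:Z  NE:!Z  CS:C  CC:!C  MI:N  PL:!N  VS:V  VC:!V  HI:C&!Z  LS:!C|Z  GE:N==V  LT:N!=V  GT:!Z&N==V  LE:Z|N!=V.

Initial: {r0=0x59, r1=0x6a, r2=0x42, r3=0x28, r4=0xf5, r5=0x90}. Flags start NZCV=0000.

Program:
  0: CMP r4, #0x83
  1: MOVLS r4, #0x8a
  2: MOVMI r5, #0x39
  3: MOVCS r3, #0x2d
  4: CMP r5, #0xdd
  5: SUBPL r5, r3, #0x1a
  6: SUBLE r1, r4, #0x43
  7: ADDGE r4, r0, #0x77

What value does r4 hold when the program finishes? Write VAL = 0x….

[0] flags=0010 → (cmp)
[1] flags=0010 LS?F → skip
[2] flags=0010 MI?F → skip
[3] flags=0010 CS?T → r3=0x2d
[4] flags=1000 → (cmp)
[5] flags=1000 PL?F → skip
[6] flags=1000 LE?T → r1=0xb2
[7] flags=1000 GE?F → skip

VAL = 0xf5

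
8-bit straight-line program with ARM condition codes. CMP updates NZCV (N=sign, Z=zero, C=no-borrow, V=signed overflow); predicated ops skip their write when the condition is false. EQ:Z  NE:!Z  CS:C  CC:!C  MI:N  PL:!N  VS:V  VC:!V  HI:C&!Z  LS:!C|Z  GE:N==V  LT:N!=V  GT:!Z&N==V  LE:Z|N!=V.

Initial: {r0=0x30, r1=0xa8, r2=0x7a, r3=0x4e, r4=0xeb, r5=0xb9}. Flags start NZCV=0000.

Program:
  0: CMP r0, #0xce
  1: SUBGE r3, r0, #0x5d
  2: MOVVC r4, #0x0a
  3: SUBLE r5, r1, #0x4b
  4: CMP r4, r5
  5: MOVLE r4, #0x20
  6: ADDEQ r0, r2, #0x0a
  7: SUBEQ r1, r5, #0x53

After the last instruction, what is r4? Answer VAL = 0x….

VAL = 0x0a

[0] flags=0000 → (cmp)
[1] flags=0000 GE?T → r3=0xd3
[2] flags=0000 VC?T → r4=0x0a
[3] flags=0000 LE?F → skip
[4] flags=0000 → (cmp)
[5] flags=0000 LE?F → skip
[6] flags=0000 EQ?F → skip
[7] flags=0000 EQ?F → skip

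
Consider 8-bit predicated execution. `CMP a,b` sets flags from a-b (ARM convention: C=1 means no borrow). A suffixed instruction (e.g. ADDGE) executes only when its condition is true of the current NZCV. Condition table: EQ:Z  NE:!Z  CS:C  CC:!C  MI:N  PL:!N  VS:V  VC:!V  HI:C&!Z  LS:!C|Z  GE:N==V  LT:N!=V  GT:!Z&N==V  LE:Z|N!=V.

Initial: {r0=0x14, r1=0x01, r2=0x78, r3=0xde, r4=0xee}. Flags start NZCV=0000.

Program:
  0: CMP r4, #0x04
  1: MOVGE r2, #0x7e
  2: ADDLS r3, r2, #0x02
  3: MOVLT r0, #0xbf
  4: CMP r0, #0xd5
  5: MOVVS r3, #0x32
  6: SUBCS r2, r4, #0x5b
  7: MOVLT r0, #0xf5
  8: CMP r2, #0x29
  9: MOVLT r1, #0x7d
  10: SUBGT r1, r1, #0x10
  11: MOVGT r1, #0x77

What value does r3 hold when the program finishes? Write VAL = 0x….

VAL = 0xde

[0] flags=1010 → (cmp)
[1] flags=1010 GE?F → skip
[2] flags=1010 LS?F → skip
[3] flags=1010 LT?T → r0=0xbf
[4] flags=1000 → (cmp)
[5] flags=1000 VS?F → skip
[6] flags=1000 CS?F → skip
[7] flags=1000 LT?T → r0=0xf5
[8] flags=0010 → (cmp)
[9] flags=0010 LT?F → skip
[10] flags=0010 GT?T → r1=0xf1
[11] flags=0010 GT?T → r1=0x77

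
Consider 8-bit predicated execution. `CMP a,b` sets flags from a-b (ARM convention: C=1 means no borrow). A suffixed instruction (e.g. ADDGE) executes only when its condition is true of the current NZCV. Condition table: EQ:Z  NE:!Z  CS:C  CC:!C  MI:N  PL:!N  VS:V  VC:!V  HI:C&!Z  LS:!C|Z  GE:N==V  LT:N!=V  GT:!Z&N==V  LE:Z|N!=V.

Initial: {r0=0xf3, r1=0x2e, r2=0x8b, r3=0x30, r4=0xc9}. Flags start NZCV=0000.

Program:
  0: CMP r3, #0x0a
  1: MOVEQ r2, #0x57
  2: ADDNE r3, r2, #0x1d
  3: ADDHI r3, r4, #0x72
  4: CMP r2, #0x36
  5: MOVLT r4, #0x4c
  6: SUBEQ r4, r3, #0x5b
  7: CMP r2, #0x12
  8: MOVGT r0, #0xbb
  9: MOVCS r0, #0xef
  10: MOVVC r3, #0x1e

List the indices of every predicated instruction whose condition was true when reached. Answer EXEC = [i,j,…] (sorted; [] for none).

[0] flags=0010 → (cmp)
[1] flags=0010 EQ?F → skip
[2] flags=0010 NE?T → r3=0xa8
[3] flags=0010 HI?T → r3=0x3b
[4] flags=0011 → (cmp)
[5] flags=0011 LT?T → r4=0x4c
[6] flags=0011 EQ?F → skip
[7] flags=0011 → (cmp)
[8] flags=0011 GT?F → skip
[9] flags=0011 CS?T → r0=0xef
[10] flags=0011 VC?F → skip

EXEC = [2,3,5,9]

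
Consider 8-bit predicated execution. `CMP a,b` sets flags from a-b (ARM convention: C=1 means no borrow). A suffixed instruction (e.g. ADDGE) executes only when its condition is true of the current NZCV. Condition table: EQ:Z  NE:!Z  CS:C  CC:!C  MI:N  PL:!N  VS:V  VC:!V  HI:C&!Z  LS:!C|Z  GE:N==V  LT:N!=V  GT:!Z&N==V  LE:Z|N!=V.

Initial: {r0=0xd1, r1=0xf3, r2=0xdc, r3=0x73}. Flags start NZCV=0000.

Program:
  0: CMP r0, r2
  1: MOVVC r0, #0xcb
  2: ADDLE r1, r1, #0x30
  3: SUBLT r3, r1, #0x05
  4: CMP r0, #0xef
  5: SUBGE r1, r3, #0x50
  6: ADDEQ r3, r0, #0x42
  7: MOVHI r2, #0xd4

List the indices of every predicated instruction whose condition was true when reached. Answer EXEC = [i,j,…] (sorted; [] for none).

EXEC = [1,2,3]

[0] flags=1000 → (cmp)
[1] flags=1000 VC?T → r0=0xcb
[2] flags=1000 LE?T → r1=0x23
[3] flags=1000 LT?T → r3=0x1e
[4] flags=1000 → (cmp)
[5] flags=1000 GE?F → skip
[6] flags=1000 EQ?F → skip
[7] flags=1000 HI?F → skip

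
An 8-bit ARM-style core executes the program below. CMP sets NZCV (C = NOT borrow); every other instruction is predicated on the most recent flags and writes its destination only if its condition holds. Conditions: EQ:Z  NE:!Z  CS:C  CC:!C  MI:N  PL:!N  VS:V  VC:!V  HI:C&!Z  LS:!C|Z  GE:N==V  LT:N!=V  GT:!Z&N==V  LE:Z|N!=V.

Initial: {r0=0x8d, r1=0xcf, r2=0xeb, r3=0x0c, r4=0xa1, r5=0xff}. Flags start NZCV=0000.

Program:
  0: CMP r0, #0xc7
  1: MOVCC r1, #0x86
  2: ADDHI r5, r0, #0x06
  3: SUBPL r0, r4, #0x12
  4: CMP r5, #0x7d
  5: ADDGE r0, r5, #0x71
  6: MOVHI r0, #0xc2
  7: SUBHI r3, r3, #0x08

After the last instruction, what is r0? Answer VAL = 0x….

VAL = 0xc2

[0] flags=1000 → (cmp)
[1] flags=1000 CC?T → r1=0x86
[2] flags=1000 HI?F → skip
[3] flags=1000 PL?F → skip
[4] flags=1010 → (cmp)
[5] flags=1010 GE?F → skip
[6] flags=1010 HI?T → r0=0xc2
[7] flags=1010 HI?T → r3=0x04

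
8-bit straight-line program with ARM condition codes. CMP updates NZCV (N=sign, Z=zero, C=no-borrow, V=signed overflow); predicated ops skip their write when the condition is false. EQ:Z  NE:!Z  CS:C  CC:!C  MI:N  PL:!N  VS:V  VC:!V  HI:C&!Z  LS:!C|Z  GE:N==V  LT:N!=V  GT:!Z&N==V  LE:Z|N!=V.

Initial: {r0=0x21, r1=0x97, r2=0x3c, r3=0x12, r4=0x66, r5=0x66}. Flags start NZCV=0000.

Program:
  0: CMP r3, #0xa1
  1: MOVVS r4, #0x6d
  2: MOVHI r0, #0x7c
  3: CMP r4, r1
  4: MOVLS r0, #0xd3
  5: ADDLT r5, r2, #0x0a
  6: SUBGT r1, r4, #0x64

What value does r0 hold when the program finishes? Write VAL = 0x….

VAL = 0xd3

[0] flags=0000 → (cmp)
[1] flags=0000 VS?F → skip
[2] flags=0000 HI?F → skip
[3] flags=1001 → (cmp)
[4] flags=1001 LS?T → r0=0xd3
[5] flags=1001 LT?F → skip
[6] flags=1001 GT?T → r1=0x02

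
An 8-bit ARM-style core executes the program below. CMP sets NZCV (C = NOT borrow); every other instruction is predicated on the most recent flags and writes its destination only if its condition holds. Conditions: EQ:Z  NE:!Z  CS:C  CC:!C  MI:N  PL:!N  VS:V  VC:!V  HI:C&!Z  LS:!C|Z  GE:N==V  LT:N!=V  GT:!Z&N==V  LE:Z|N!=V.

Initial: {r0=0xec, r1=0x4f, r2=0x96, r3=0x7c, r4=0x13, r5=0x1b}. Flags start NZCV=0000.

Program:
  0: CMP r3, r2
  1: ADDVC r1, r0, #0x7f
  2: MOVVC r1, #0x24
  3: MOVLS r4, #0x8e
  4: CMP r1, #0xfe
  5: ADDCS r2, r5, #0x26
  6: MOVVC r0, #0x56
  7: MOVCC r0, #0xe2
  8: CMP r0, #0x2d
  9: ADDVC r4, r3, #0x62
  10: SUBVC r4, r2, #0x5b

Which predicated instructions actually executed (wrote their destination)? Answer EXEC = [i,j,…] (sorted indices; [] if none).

0: ✓ CMP  NZCV=1001
1: · ADDVC
2: · MOVVC
3: ✓ MOVLS  r4←0x8e
4: ✓ CMP  NZCV=0000
5: · ADDCS
6: ✓ MOVVC  r0←0x56
7: ✓ MOVCC  r0←0xe2
8: ✓ CMP  NZCV=1010
9: ✓ ADDVC  r4←0xde
10: ✓ SUBVC  r4←0x3b

EXEC = [3,6,7,9,10]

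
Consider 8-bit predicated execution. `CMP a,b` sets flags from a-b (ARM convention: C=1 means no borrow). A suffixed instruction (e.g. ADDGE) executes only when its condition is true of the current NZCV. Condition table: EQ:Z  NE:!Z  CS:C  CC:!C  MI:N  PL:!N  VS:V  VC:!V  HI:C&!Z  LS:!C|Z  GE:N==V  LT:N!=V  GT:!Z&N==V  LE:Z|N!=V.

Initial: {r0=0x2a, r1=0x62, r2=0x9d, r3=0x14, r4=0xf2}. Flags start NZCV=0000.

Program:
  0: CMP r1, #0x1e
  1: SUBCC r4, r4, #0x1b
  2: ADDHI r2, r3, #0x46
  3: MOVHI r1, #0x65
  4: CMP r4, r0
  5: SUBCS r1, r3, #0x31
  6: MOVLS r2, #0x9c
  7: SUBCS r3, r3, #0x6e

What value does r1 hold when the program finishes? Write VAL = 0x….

0: ✓ CMP  NZCV=0010
1: · SUBCC
2: ✓ ADDHI  r2←0x5a
3: ✓ MOVHI  r1←0x65
4: ✓ CMP  NZCV=1010
5: ✓ SUBCS  r1←0xe3
6: · MOVLS
7: ✓ SUBCS  r3←0xa6

VAL = 0xe3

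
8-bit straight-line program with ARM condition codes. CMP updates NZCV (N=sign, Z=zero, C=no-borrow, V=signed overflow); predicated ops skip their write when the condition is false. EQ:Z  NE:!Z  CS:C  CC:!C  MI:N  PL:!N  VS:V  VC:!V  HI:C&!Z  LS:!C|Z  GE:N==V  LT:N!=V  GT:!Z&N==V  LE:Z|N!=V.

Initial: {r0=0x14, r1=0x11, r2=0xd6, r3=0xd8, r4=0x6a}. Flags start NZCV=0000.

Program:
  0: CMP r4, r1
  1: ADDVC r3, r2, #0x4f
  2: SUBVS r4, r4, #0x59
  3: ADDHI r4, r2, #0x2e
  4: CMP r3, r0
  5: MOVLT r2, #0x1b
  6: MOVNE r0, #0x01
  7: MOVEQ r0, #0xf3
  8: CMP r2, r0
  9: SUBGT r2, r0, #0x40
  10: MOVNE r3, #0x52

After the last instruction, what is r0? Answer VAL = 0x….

VAL = 0x01

[0] flags=0010 → (cmp)
[1] flags=0010 VC?T → r3=0x25
[2] flags=0010 VS?F → skip
[3] flags=0010 HI?T → r4=0x04
[4] flags=0010 → (cmp)
[5] flags=0010 LT?F → skip
[6] flags=0010 NE?T → r0=0x01
[7] flags=0010 EQ?F → skip
[8] flags=1010 → (cmp)
[9] flags=1010 GT?F → skip
[10] flags=1010 NE?T → r3=0x52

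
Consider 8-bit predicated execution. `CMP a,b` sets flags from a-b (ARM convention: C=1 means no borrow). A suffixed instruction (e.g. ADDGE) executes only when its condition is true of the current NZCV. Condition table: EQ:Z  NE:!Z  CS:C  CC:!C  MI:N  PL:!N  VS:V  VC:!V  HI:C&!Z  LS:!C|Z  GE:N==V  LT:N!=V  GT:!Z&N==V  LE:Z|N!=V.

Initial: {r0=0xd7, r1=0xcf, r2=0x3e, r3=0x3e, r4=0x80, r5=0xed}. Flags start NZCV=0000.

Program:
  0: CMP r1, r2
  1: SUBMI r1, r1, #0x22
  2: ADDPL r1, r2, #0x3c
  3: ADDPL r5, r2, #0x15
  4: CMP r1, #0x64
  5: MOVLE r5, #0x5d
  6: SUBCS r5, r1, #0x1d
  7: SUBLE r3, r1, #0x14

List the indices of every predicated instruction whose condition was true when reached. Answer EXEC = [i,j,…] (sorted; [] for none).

EXEC = [1,5,6,7]

0: ✓ CMP  NZCV=1010
1: ✓ SUBMI  r1←0xad
2: · ADDPL
3: · ADDPL
4: ✓ CMP  NZCV=0011
5: ✓ MOVLE  r5←0x5d
6: ✓ SUBCS  r5←0x90
7: ✓ SUBLE  r3←0x99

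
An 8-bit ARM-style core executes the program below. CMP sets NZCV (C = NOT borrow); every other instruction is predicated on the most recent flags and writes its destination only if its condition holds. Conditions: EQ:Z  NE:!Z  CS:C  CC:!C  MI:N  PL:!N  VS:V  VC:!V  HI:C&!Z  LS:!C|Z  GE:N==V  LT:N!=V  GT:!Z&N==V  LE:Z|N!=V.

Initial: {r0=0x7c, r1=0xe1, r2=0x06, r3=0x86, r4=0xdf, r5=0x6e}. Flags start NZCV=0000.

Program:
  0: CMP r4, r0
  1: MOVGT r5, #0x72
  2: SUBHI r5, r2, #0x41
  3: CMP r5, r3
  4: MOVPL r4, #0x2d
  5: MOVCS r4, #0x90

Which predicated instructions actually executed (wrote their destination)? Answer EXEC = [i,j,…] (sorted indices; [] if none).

EXEC = [2,4,5]

[0] flags=0011 → (cmp)
[1] flags=0011 GT?F → skip
[2] flags=0011 HI?T → r5=0xc5
[3] flags=0010 → (cmp)
[4] flags=0010 PL?T → r4=0x2d
[5] flags=0010 CS?T → r4=0x90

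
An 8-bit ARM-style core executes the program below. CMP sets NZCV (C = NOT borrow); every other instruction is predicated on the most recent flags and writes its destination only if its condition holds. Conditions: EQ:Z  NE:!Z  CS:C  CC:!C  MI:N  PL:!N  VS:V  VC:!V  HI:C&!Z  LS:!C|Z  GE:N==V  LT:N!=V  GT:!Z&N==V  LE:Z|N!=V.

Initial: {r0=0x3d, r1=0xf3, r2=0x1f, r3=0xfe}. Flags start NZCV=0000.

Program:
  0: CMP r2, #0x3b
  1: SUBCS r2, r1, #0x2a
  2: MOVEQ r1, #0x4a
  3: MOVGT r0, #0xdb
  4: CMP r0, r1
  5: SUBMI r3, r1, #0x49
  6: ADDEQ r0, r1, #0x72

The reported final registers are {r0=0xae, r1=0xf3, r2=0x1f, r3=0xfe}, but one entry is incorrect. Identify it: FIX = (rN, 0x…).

FIX = (r0, 0x3d)

[0] flags=1000 → (cmp)
[1] flags=1000 CS?F → skip
[2] flags=1000 EQ?F → skip
[3] flags=1000 GT?F → skip
[4] flags=0000 → (cmp)
[5] flags=0000 MI?F → skip
[6] flags=0000 EQ?F → skip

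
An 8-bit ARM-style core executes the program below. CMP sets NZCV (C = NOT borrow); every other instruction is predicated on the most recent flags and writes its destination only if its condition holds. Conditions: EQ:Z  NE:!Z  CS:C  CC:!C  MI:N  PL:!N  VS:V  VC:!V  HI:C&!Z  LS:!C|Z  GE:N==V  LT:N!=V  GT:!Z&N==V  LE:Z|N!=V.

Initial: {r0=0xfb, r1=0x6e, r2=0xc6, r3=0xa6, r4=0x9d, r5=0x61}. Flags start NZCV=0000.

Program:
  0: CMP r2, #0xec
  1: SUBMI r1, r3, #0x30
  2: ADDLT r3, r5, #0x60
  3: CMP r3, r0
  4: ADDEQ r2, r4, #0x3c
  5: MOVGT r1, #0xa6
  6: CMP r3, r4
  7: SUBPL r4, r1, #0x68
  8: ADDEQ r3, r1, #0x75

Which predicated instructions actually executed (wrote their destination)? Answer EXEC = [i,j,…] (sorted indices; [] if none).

EXEC = [1,2,7]

[0] flags=1000 → (cmp)
[1] flags=1000 MI?T → r1=0x76
[2] flags=1000 LT?T → r3=0xc1
[3] flags=1000 → (cmp)
[4] flags=1000 EQ?F → skip
[5] flags=1000 GT?F → skip
[6] flags=0010 → (cmp)
[7] flags=0010 PL?T → r4=0x0e
[8] flags=0010 EQ?F → skip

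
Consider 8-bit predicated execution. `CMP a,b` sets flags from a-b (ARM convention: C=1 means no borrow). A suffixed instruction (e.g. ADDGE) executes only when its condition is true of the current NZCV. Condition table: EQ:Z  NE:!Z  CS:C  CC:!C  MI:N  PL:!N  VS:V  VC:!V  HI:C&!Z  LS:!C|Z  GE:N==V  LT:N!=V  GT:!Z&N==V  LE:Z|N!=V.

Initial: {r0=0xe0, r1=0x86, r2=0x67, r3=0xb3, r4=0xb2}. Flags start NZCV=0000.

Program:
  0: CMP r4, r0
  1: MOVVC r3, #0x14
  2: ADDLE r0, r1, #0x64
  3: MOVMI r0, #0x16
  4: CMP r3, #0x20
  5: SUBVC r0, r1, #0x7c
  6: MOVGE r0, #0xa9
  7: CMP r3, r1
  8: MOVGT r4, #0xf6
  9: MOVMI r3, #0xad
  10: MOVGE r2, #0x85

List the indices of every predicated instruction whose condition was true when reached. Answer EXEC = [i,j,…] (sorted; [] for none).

EXEC = [1,2,3,5,8,9,10]

0: ✓ CMP  NZCV=1000
1: ✓ MOVVC  r3←0x14
2: ✓ ADDLE  r0←0xea
3: ✓ MOVMI  r0←0x16
4: ✓ CMP  NZCV=1000
5: ✓ SUBVC  r0←0x0a
6: · MOVGE
7: ✓ CMP  NZCV=1001
8: ✓ MOVGT  r4←0xf6
9: ✓ MOVMI  r3←0xad
10: ✓ MOVGE  r2←0x85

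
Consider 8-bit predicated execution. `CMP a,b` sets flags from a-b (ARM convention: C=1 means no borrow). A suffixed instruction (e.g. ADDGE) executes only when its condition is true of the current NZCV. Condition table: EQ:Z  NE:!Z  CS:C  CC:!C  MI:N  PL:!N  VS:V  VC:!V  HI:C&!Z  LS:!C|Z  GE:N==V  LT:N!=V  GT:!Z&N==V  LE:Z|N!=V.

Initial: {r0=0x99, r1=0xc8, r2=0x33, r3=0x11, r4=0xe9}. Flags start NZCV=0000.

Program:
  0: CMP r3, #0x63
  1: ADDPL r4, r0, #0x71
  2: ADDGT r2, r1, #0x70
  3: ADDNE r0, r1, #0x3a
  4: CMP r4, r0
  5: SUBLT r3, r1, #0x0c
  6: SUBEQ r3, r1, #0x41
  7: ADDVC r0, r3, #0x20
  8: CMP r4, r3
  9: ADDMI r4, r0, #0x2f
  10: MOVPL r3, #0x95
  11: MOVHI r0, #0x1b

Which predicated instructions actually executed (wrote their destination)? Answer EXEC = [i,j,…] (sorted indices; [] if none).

EXEC = [3,5,7,10,11]

0: ✓ CMP  NZCV=1000
1: · ADDPL
2: · ADDGT
3: ✓ ADDNE  r0←0x02
4: ✓ CMP  NZCV=1010
5: ✓ SUBLT  r3←0xbc
6: · SUBEQ
7: ✓ ADDVC  r0←0xdc
8: ✓ CMP  NZCV=0010
9: · ADDMI
10: ✓ MOVPL  r3←0x95
11: ✓ MOVHI  r0←0x1b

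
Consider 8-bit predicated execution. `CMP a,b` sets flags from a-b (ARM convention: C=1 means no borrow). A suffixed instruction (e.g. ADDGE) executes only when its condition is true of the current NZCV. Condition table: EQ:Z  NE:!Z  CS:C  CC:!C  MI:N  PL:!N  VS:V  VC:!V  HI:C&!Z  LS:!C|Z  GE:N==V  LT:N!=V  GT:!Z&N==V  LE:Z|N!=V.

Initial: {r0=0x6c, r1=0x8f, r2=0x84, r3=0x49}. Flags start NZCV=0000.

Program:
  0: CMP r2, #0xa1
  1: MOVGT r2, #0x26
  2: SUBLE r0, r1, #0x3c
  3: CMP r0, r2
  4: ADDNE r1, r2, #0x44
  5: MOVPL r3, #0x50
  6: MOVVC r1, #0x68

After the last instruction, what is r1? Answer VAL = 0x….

[0] flags=1000 → (cmp)
[1] flags=1000 GT?F → skip
[2] flags=1000 LE?T → r0=0x53
[3] flags=1001 → (cmp)
[4] flags=1001 NE?T → r1=0xc8
[5] flags=1001 PL?F → skip
[6] flags=1001 VC?F → skip

VAL = 0xc8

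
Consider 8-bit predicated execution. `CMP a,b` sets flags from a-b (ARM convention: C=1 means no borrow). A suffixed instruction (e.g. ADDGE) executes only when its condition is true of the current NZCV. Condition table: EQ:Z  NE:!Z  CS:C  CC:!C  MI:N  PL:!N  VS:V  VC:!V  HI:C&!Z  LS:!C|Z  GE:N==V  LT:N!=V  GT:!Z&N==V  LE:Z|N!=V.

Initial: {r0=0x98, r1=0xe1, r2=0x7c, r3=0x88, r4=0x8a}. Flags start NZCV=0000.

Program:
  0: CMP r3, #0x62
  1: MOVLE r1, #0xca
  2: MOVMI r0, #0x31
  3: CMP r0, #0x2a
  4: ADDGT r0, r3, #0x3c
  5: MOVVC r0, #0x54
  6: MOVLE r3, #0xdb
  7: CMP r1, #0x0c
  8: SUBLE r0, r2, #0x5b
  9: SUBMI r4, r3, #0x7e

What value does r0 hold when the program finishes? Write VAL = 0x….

[0] flags=0011 → (cmp)
[1] flags=0011 LE?T → r1=0xca
[2] flags=0011 MI?F → skip
[3] flags=0011 → (cmp)
[4] flags=0011 GT?F → skip
[5] flags=0011 VC?F → skip
[6] flags=0011 LE?T → r3=0xdb
[7] flags=1010 → (cmp)
[8] flags=1010 LE?T → r0=0x21
[9] flags=1010 MI?T → r4=0x5d

VAL = 0x21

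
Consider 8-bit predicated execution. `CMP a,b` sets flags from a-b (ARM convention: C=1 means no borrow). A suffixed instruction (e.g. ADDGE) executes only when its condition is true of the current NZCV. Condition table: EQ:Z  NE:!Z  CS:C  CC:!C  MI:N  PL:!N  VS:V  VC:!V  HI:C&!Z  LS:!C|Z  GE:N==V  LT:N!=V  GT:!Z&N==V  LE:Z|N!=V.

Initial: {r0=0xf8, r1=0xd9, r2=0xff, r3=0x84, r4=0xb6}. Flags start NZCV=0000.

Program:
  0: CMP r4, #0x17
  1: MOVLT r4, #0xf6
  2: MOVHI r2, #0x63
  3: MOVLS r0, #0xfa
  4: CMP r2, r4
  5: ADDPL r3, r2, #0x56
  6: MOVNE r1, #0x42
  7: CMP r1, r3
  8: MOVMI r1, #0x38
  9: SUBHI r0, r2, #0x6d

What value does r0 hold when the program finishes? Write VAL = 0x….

VAL = 0xf8

[0] flags=1010 → (cmp)
[1] flags=1010 LT?T → r4=0xf6
[2] flags=1010 HI?T → r2=0x63
[3] flags=1010 LS?F → skip
[4] flags=0000 → (cmp)
[5] flags=0000 PL?T → r3=0xb9
[6] flags=0000 NE?T → r1=0x42
[7] flags=1001 → (cmp)
[8] flags=1001 MI?T → r1=0x38
[9] flags=1001 HI?F → skip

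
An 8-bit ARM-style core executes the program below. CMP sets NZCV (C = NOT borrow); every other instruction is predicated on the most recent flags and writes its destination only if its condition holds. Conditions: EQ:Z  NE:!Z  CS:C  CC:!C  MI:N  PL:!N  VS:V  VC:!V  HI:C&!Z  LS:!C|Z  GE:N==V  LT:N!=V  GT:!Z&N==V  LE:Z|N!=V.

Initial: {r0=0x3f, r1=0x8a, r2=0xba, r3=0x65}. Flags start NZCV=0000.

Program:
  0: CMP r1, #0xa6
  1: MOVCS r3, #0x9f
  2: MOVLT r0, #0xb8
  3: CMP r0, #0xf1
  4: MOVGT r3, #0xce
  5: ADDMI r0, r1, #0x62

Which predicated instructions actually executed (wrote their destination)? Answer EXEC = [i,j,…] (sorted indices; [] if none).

EXEC = [2,5]

[0] flags=1000 → (cmp)
[1] flags=1000 CS?F → skip
[2] flags=1000 LT?T → r0=0xb8
[3] flags=1000 → (cmp)
[4] flags=1000 GT?F → skip
[5] flags=1000 MI?T → r0=0xec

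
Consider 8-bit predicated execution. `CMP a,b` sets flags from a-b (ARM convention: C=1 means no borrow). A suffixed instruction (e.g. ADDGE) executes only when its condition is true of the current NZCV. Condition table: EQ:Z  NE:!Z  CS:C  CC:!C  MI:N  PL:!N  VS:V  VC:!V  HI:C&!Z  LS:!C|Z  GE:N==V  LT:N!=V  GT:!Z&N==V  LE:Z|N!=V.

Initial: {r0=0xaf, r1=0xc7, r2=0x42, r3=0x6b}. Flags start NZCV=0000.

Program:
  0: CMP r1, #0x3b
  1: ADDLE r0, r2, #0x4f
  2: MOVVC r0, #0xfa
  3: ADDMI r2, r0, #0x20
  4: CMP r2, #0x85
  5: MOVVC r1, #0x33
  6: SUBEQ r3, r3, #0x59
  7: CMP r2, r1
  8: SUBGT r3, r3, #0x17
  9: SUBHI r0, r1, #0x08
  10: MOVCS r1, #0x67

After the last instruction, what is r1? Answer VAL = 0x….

VAL = 0xc7

[0] flags=1010 → (cmp)
[1] flags=1010 LE?T → r0=0x91
[2] flags=1010 VC?T → r0=0xfa
[3] flags=1010 MI?T → r2=0x1a
[4] flags=1001 → (cmp)
[5] flags=1001 VC?F → skip
[6] flags=1001 EQ?F → skip
[7] flags=0000 → (cmp)
[8] flags=0000 GT?T → r3=0x54
[9] flags=0000 HI?F → skip
[10] flags=0000 CS?F → skip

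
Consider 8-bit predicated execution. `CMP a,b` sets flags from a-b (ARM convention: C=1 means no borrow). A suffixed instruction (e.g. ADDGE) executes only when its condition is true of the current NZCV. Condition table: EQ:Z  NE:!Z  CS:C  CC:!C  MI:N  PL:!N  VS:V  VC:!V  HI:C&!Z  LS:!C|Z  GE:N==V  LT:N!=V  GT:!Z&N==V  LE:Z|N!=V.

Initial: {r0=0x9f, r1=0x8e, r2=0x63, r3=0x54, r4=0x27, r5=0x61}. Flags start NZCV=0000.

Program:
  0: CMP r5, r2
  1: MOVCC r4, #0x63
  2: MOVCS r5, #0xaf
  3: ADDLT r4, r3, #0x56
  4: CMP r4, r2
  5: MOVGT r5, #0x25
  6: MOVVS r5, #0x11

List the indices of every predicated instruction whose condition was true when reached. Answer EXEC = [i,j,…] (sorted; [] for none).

0: ✓ CMP  NZCV=1000
1: ✓ MOVCC  r4←0x63
2: · MOVCS
3: ✓ ADDLT  r4←0xaa
4: ✓ CMP  NZCV=0011
5: · MOVGT
6: ✓ MOVVS  r5←0x11

EXEC = [1,3,6]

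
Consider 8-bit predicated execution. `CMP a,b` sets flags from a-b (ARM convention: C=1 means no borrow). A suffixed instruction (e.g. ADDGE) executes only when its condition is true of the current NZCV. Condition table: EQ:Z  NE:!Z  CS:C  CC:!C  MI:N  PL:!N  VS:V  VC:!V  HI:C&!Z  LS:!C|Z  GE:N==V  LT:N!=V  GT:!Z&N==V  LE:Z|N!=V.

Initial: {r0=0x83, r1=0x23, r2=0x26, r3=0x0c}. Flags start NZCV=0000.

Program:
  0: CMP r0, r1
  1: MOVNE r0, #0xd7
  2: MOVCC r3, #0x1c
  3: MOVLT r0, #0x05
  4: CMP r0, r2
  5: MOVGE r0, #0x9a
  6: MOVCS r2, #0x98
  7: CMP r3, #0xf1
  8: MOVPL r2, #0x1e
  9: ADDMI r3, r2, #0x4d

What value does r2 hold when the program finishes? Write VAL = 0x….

VAL = 0x1e

0: ✓ CMP  NZCV=0011
1: ✓ MOVNE  r0←0xd7
2: · MOVCC
3: ✓ MOVLT  r0←0x05
4: ✓ CMP  NZCV=1000
5: · MOVGE
6: · MOVCS
7: ✓ CMP  NZCV=0000
8: ✓ MOVPL  r2←0x1e
9: · ADDMI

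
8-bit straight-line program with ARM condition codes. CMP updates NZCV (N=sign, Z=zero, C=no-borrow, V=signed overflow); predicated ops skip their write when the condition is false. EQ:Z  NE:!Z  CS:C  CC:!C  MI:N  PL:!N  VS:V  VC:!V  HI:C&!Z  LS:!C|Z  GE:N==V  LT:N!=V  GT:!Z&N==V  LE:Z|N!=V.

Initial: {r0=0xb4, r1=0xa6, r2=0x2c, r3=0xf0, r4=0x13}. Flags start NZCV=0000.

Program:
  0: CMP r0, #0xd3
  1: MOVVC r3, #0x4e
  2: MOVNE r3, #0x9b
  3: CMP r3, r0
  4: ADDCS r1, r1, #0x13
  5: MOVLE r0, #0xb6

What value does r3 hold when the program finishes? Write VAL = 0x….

[0] flags=1000 → (cmp)
[1] flags=1000 VC?T → r3=0x4e
[2] flags=1000 NE?T → r3=0x9b
[3] flags=1000 → (cmp)
[4] flags=1000 CS?F → skip
[5] flags=1000 LE?T → r0=0xb6

VAL = 0x9b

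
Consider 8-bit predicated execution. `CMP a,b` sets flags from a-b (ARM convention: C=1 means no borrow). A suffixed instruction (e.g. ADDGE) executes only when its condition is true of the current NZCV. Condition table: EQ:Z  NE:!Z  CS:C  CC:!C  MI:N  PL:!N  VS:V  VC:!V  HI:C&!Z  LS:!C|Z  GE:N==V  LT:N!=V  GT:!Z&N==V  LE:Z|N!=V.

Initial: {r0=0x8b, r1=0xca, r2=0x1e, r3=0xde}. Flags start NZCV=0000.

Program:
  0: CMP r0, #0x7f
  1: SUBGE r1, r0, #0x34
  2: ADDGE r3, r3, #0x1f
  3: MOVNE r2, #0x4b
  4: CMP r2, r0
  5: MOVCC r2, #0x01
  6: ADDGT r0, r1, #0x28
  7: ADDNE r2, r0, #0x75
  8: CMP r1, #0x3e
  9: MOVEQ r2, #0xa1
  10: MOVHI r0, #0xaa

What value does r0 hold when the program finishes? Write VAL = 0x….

[0] flags=0011 → (cmp)
[1] flags=0011 GE?F → skip
[2] flags=0011 GE?F → skip
[3] flags=0011 NE?T → r2=0x4b
[4] flags=1001 → (cmp)
[5] flags=1001 CC?T → r2=0x01
[6] flags=1001 GT?T → r0=0xf2
[7] flags=1001 NE?T → r2=0x67
[8] flags=1010 → (cmp)
[9] flags=1010 EQ?F → skip
[10] flags=1010 HI?T → r0=0xaa

VAL = 0xaa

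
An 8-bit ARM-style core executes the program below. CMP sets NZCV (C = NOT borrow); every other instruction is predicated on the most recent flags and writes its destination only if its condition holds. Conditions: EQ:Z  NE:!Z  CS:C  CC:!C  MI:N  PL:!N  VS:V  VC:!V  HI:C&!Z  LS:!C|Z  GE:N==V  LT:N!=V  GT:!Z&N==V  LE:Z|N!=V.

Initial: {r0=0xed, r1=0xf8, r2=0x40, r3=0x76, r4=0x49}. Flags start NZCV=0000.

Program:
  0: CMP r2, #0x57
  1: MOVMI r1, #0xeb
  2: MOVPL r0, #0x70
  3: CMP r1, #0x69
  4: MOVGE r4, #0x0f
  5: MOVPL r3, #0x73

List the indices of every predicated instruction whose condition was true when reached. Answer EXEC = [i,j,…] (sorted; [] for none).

EXEC = [1]

0: ✓ CMP  NZCV=1000
1: ✓ MOVMI  r1←0xeb
2: · MOVPL
3: ✓ CMP  NZCV=1010
4: · MOVGE
5: · MOVPL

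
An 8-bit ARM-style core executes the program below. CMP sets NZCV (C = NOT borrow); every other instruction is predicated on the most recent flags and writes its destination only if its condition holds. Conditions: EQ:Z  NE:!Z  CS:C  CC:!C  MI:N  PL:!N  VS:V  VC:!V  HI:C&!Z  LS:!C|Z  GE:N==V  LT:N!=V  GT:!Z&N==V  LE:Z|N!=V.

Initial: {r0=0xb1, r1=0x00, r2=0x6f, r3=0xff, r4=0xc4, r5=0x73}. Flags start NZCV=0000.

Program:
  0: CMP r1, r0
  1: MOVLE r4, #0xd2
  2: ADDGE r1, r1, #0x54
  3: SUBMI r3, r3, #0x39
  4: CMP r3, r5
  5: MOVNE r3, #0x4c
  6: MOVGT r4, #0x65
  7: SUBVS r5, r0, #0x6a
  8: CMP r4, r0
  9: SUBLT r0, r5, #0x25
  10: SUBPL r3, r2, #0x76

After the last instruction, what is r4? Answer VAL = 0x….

VAL = 0xc4

[0] flags=0000 → (cmp)
[1] flags=0000 LE?F → skip
[2] flags=0000 GE?T → r1=0x54
[3] flags=0000 MI?F → skip
[4] flags=1010 → (cmp)
[5] flags=1010 NE?T → r3=0x4c
[6] flags=1010 GT?F → skip
[7] flags=1010 VS?F → skip
[8] flags=0010 → (cmp)
[9] flags=0010 LT?F → skip
[10] flags=0010 PL?T → r3=0xf9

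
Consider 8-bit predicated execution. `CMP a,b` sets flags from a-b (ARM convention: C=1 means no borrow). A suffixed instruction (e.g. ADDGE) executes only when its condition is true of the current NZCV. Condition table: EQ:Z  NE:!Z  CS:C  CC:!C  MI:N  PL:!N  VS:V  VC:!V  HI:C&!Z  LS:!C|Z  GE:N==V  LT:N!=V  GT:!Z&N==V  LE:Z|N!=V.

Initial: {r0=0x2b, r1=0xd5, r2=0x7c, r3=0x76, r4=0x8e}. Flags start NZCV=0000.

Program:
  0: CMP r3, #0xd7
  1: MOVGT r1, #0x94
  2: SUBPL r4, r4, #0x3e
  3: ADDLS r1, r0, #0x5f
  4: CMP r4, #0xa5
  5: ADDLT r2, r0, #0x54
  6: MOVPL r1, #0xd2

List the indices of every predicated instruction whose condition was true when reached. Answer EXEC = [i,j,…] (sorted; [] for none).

[0] flags=1001 → (cmp)
[1] flags=1001 GT?T → r1=0x94
[2] flags=1001 PL?F → skip
[3] flags=1001 LS?T → r1=0x8a
[4] flags=1000 → (cmp)
[5] flags=1000 LT?T → r2=0x7f
[6] flags=1000 PL?F → skip

EXEC = [1,3,5]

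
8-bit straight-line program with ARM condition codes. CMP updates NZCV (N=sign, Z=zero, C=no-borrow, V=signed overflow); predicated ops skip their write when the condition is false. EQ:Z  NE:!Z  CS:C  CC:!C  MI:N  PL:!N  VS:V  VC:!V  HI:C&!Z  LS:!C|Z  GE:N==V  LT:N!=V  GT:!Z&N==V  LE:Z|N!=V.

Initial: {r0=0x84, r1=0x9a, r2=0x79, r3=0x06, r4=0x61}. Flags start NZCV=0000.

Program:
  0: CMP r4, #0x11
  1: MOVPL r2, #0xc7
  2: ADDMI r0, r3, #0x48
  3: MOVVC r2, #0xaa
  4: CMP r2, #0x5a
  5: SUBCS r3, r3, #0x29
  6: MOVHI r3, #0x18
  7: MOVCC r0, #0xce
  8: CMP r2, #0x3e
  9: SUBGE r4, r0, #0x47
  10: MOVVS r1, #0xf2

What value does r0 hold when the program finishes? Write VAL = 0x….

0: ✓ CMP  NZCV=0010
1: ✓ MOVPL  r2←0xc7
2: · ADDMI
3: ✓ MOVVC  r2←0xaa
4: ✓ CMP  NZCV=0011
5: ✓ SUBCS  r3←0xdd
6: ✓ MOVHI  r3←0x18
7: · MOVCC
8: ✓ CMP  NZCV=0011
9: · SUBGE
10: ✓ MOVVS  r1←0xf2

VAL = 0x84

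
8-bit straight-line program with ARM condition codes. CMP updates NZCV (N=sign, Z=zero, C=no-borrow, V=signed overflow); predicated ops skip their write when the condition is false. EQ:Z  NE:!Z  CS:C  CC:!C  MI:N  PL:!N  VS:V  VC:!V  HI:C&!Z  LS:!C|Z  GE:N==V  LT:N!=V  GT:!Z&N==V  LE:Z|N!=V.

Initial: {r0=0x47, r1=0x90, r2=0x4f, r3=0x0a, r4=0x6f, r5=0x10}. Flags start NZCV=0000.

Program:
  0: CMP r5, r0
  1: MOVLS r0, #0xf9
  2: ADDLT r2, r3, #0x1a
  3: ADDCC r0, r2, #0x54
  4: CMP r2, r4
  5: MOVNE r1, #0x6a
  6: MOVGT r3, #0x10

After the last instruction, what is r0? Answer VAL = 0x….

[0] flags=1000 → (cmp)
[1] flags=1000 LS?T → r0=0xf9
[2] flags=1000 LT?T → r2=0x24
[3] flags=1000 CC?T → r0=0x78
[4] flags=1000 → (cmp)
[5] flags=1000 NE?T → r1=0x6a
[6] flags=1000 GT?F → skip

VAL = 0x78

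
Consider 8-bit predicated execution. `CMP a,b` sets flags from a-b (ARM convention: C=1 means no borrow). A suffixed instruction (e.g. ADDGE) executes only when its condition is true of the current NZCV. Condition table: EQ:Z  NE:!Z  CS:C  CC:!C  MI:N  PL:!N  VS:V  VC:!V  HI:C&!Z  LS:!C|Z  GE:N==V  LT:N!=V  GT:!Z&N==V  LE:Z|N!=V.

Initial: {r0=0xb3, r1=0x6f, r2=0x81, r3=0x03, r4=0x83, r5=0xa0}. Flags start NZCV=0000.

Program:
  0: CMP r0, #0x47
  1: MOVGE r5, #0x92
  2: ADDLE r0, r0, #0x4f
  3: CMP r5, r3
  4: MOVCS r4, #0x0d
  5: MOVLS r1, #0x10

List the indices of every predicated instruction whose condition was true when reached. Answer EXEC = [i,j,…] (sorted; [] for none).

0: ✓ CMP  NZCV=0011
1: · MOVGE
2: ✓ ADDLE  r0←0x02
3: ✓ CMP  NZCV=1010
4: ✓ MOVCS  r4←0x0d
5: · MOVLS

EXEC = [2,4]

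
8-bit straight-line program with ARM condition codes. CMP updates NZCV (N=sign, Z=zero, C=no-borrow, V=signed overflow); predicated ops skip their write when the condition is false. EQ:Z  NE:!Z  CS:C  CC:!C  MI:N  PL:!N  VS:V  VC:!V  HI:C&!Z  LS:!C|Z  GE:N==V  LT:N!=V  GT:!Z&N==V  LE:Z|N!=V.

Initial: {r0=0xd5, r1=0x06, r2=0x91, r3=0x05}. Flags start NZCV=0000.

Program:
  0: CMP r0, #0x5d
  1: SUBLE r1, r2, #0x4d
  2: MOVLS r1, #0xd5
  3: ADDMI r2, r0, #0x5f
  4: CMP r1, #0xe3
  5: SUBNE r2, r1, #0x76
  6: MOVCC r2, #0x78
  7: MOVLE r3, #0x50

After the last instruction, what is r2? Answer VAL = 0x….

VAL = 0x78

[0] flags=0011 → (cmp)
[1] flags=0011 LE?T → r1=0x44
[2] flags=0011 LS?F → skip
[3] flags=0011 MI?F → skip
[4] flags=0000 → (cmp)
[5] flags=0000 NE?T → r2=0xce
[6] flags=0000 CC?T → r2=0x78
[7] flags=0000 LE?F → skip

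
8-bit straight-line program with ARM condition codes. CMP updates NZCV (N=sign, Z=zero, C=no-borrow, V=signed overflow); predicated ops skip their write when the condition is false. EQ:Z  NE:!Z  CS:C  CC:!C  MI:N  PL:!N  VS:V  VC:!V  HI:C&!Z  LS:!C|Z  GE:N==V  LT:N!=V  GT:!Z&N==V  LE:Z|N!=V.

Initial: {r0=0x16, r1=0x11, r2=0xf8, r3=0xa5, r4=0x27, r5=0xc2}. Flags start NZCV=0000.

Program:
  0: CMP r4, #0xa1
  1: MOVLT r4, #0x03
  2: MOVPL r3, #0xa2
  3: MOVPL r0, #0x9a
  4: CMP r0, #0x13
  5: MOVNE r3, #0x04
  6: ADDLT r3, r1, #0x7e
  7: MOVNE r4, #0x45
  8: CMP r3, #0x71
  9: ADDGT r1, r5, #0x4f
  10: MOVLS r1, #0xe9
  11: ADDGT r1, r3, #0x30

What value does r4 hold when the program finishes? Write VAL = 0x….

0: ✓ CMP  NZCV=1001
1: · MOVLT
2: · MOVPL
3: · MOVPL
4: ✓ CMP  NZCV=0010
5: ✓ MOVNE  r3←0x04
6: · ADDLT
7: ✓ MOVNE  r4←0x45
8: ✓ CMP  NZCV=1000
9: · ADDGT
10: ✓ MOVLS  r1←0xe9
11: · ADDGT

VAL = 0x45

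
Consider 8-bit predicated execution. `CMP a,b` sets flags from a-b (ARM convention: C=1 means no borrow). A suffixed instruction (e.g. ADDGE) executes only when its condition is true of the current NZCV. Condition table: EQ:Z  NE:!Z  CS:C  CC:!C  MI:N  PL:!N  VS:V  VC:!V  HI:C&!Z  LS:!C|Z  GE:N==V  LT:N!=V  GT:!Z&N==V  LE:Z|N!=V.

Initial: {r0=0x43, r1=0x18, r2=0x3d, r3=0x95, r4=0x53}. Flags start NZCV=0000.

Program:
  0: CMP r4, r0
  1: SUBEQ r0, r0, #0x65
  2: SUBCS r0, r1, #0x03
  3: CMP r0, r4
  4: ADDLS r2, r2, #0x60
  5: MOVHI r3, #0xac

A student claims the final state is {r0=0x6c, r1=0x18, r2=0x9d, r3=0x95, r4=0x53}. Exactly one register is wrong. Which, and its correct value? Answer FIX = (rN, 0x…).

[0] flags=0010 → (cmp)
[1] flags=0010 EQ?F → skip
[2] flags=0010 CS?T → r0=0x15
[3] flags=1000 → (cmp)
[4] flags=1000 LS?T → r2=0x9d
[5] flags=1000 HI?F → skip

FIX = (r0, 0x15)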